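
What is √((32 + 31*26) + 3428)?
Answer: 3*√474 ≈ 65.315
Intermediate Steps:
√((32 + 31*26) + 3428) = √((32 + 806) + 3428) = √(838 + 3428) = √4266 = 3*√474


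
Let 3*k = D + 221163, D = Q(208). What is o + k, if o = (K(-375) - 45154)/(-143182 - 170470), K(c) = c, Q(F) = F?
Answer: 69433593479/940956 ≈ 73791.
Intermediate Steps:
D = 208
k = 221371/3 (k = (208 + 221163)/3 = (1/3)*221371 = 221371/3 ≈ 73790.)
o = 45529/313652 (o = (-375 - 45154)/(-143182 - 170470) = -45529/(-313652) = -45529*(-1/313652) = 45529/313652 ≈ 0.14516)
o + k = 45529/313652 + 221371/3 = 69433593479/940956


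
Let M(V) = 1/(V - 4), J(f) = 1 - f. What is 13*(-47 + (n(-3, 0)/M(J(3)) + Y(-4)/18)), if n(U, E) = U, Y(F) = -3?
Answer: -2275/6 ≈ -379.17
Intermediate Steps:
M(V) = 1/(-4 + V)
13*(-47 + (n(-3, 0)/M(J(3)) + Y(-4)/18)) = 13*(-47 + (-(-9 - 9) - 3/18)) = 13*(-47 + (-3/(1/(-4 + (1 - 3))) - 3*1/18)) = 13*(-47 + (-3/(1/(-4 - 2)) - 1/6)) = 13*(-47 + (-3/(1/(-6)) - 1/6)) = 13*(-47 + (-3/(-1/6) - 1/6)) = 13*(-47 + (-3*(-6) - 1/6)) = 13*(-47 + (18 - 1/6)) = 13*(-47 + 107/6) = 13*(-175/6) = -2275/6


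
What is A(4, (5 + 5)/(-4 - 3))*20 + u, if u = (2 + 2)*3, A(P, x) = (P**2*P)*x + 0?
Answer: -12716/7 ≈ -1816.6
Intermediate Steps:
A(P, x) = x*P**3 (A(P, x) = P**3*x + 0 = x*P**3 + 0 = x*P**3)
u = 12 (u = 4*3 = 12)
A(4, (5 + 5)/(-4 - 3))*20 + u = (((5 + 5)/(-4 - 3))*4**3)*20 + 12 = ((10/(-7))*64)*20 + 12 = ((10*(-1/7))*64)*20 + 12 = -10/7*64*20 + 12 = -640/7*20 + 12 = -12800/7 + 12 = -12716/7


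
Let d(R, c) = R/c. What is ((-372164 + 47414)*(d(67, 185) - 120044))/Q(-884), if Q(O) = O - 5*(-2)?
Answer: -721207170675/16169 ≈ -4.4604e+7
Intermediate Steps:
Q(O) = 10 + O (Q(O) = O + 10 = 10 + O)
((-372164 + 47414)*(d(67, 185) - 120044))/Q(-884) = ((-372164 + 47414)*(67/185 - 120044))/(10 - 884) = -324750*(67*(1/185) - 120044)/(-874) = -324750*(67/185 - 120044)*(-1/874) = -324750*(-22208073/185)*(-1/874) = (1442414341350/37)*(-1/874) = -721207170675/16169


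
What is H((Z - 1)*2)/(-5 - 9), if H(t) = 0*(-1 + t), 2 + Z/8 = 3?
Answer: 0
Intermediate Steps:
Z = 8 (Z = -16 + 8*3 = -16 + 24 = 8)
H(t) = 0
H((Z - 1)*2)/(-5 - 9) = 0/(-5 - 9) = 0/(-14) = 0*(-1/14) = 0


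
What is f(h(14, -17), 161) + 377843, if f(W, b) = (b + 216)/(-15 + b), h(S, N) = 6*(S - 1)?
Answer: 55165455/146 ≈ 3.7785e+5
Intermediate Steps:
h(S, N) = -6 + 6*S (h(S, N) = 6*(-1 + S) = -6 + 6*S)
f(W, b) = (216 + b)/(-15 + b)
f(h(14, -17), 161) + 377843 = (216 + 161)/(-15 + 161) + 377843 = 377/146 + 377843 = 55165455/146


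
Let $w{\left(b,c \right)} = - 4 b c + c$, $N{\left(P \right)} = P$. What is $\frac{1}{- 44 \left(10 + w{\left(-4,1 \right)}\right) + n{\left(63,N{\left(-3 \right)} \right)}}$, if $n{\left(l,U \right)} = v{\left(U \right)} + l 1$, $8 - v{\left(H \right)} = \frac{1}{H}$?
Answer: $- \frac{3}{3350} \approx -0.00089552$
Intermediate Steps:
$w{\left(b,c \right)} = c - 4 b c$ ($w{\left(b,c \right)} = - 4 b c + c = c - 4 b c$)
$v{\left(H \right)} = 8 - \frac{1}{H}$
$n{\left(l,U \right)} = 8 + l - \frac{1}{U}$ ($n{\left(l,U \right)} = \left(8 - \frac{1}{U}\right) + l 1 = \left(8 - \frac{1}{U}\right) + l = 8 + l - \frac{1}{U}$)
$\frac{1}{- 44 \left(10 + w{\left(-4,1 \right)}\right) + n{\left(63,N{\left(-3 \right)} \right)}} = \frac{1}{- 44 \left(10 + 1 \left(1 - -16\right)\right) + \left(8 + 63 - \frac{1}{-3}\right)} = \frac{1}{- 44 \left(10 + 1 \left(1 + 16\right)\right) + \left(8 + 63 - - \frac{1}{3}\right)} = \frac{1}{- 44 \left(10 + 1 \cdot 17\right) + \left(8 + 63 + \frac{1}{3}\right)} = \frac{1}{- 44 \left(10 + 17\right) + \frac{214}{3}} = \frac{1}{\left(-44\right) 27 + \frac{214}{3}} = \frac{1}{-1188 + \frac{214}{3}} = \frac{1}{- \frac{3350}{3}} = - \frac{3}{3350}$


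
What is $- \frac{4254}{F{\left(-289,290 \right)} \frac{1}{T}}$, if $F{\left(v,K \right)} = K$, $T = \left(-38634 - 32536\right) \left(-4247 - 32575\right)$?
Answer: $- \frac{1114812488196}{29} \approx -3.8442 \cdot 10^{10}$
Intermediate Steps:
$T = 2620621740$ ($T = \left(-71170\right) \left(-36822\right) = 2620621740$)
$- \frac{4254}{F{\left(-289,290 \right)} \frac{1}{T}} = - \frac{4254}{290 \cdot \frac{1}{2620621740}} = - \frac{4254}{\frac{29}{262062174}} = \left(-4254\right) \frac{262062174}{29} = - \frac{1114812488196}{29}$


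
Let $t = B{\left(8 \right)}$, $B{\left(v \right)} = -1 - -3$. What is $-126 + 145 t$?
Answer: $164$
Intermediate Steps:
$B{\left(v \right)} = 2$ ($B{\left(v \right)} = -1 + 3 = 2$)
$t = 2$
$-126 + 145 t = -126 + 145 \cdot 2 = -126 + 290 = 164$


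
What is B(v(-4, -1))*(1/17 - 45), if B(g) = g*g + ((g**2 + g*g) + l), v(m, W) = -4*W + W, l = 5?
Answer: -24448/17 ≈ -1438.1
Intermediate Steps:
v(m, W) = -3*W
B(g) = 5 + 3*g**2 (B(g) = g*g + ((g**2 + g*g) + 5) = g**2 + ((g**2 + g**2) + 5) = g**2 + (2*g**2 + 5) = g**2 + (5 + 2*g**2) = 5 + 3*g**2)
B(v(-4, -1))*(1/17 - 45) = (5 + 3*(-3*(-1))**2)*(1/17 - 45) = (5 + 3*3**2)*(1/17 - 45) = (5 + 3*9)*(-764/17) = (5 + 27)*(-764/17) = 32*(-764/17) = -24448/17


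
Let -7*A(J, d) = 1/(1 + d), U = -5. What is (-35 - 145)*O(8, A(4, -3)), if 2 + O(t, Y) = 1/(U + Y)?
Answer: 9120/23 ≈ 396.52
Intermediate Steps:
A(J, d) = -1/(7*(1 + d))
O(t, Y) = -2 + 1/(-5 + Y)
(-35 - 145)*O(8, A(4, -3)) = (-35 - 145)*((11 - (-2)/(7 + 7*(-3)))/(-5 - 1/(7 + 7*(-3)))) = -180*(11 - (-2)/(7 - 21))/(-5 - 1/(7 - 21)) = -180*(11 - (-2)/(-14))/(-5 - 1/(-14)) = -180*(11 - (-2)*(-1)/14)/(-5 - 1*(-1/14)) = -180*(11 - 2*1/14)/(-5 + 1/14) = -180*(11 - 1/7)/(-69/14) = -(-840)*76/(23*7) = -180*(-152/69) = 9120/23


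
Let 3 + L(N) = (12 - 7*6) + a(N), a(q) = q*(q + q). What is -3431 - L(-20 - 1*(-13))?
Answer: -3496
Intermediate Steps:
a(q) = 2*q² (a(q) = q*(2*q) = 2*q²)
L(N) = -33 + 2*N² (L(N) = -3 + ((12 - 7*6) + 2*N²) = -3 + ((12 - 42) + 2*N²) = -3 + (-30 + 2*N²) = -33 + 2*N²)
-3431 - L(-20 - 1*(-13)) = -3431 - (-33 + 2*(-20 - 1*(-13))²) = -3431 - (-33 + 2*(-20 + 13)²) = -3431 - (-33 + 2*(-7)²) = -3431 - (-33 + 2*49) = -3431 - (-33 + 98) = -3431 - 1*65 = -3431 - 65 = -3496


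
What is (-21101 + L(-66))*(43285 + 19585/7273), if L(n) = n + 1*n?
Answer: -6684814903870/7273 ≈ -9.1913e+8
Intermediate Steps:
L(n) = 2*n (L(n) = n + n = 2*n)
(-21101 + L(-66))*(43285 + 19585/7273) = (-21101 + 2*(-66))*(43285 + 19585/7273) = (-21101 - 132)*(43285 + 19585*(1/7273)) = -21233*(43285 + 19585/7273) = -21233*314831390/7273 = -6684814903870/7273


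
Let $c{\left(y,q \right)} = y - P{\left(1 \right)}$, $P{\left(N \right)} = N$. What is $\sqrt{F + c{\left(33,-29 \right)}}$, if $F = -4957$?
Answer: $5 i \sqrt{197} \approx 70.178 i$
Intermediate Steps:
$c{\left(y,q \right)} = -1 + y$ ($c{\left(y,q \right)} = y - 1 = -1 + y$)
$\sqrt{F + c{\left(33,-29 \right)}} = \sqrt{-4957 + \left(-1 + 33\right)} = \sqrt{-4957 + 32} = \sqrt{-4925} = 5 i \sqrt{197}$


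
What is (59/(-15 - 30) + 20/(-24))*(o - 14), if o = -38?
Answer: 5018/45 ≈ 111.51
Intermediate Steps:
(59/(-15 - 30) + 20/(-24))*(o - 14) = (59/(-15 - 30) + 20/(-24))*(-38 - 14) = (59/(-45) + 20*(-1/24))*(-52) = (59*(-1/45) - 5/6)*(-52) = (-59/45 - 5/6)*(-52) = -193/90*(-52) = 5018/45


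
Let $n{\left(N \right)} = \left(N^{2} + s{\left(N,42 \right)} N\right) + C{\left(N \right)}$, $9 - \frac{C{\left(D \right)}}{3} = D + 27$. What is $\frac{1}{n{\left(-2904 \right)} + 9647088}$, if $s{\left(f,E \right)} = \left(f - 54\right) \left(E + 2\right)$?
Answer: $\frac{1}{396050370} \approx 2.5249 \cdot 10^{-9}$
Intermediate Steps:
$s{\left(f,E \right)} = \left(-54 + f\right) \left(2 + E\right)$
$C{\left(D \right)} = -54 - 3 D$ ($C{\left(D \right)} = 27 - 3 \left(D + 27\right) = 27 - 3 \left(27 + D\right) = 27 - \left(81 + 3 D\right) = -54 - 3 D$)
$n{\left(N \right)} = -54 + N^{2} - 3 N + N \left(-2376 + 44 N\right)$ ($n{\left(N \right)} = \left(N^{2} + \left(-108 - 2268 + 2 N + 42 N\right) N\right) - \left(54 + 3 N\right) = \left(N^{2} + \left(-2376 + 44 N\right) N\right) - \left(54 + 3 N\right) = \left(N^{2} + N \left(-2376 + 44 N\right)\right) - \left(54 + 3 N\right) = -54 + N^{2} - 3 N + N \left(-2376 + 44 N\right)$)
$\frac{1}{n{\left(-2904 \right)} + 9647088} = \frac{1}{\left(-54 - -6908616 + 45 \left(-2904\right)^{2}\right) + 9647088} = \frac{1}{\left(-54 + 6908616 + 45 \cdot 8433216\right) + 9647088} = \frac{1}{\left(-54 + 6908616 + 379494720\right) + 9647088} = \frac{1}{386403282 + 9647088} = \frac{1}{396050370}$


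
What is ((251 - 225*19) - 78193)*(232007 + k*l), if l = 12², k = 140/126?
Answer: -19088074239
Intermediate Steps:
k = 10/9 (k = 140*(1/126) = 10/9 ≈ 1.1111)
l = 144
((251 - 225*19) - 78193)*(232007 + k*l) = ((251 - 225*19) - 78193)*(232007 + (10/9)*144) = ((251 - 4275) - 78193)*(232007 + 160) = (-4024 - 78193)*232167 = -82217*232167 = -19088074239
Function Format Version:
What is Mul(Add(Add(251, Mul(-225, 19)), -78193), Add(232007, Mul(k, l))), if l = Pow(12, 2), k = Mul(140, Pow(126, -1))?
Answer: -19088074239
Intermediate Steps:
k = Rational(10, 9) (k = Mul(140, Rational(1, 126)) = Rational(10, 9) ≈ 1.1111)
l = 144
Mul(Add(Add(251, Mul(-225, 19)), -78193), Add(232007, Mul(k, l))) = Mul(Add(Add(251, Mul(-225, 19)), -78193), Add(232007, Mul(Rational(10, 9), 144))) = Mul(Add(Add(251, -4275), -78193), Add(232007, 160)) = Mul(Add(-4024, -78193), 232167) = Mul(-82217, 232167) = -19088074239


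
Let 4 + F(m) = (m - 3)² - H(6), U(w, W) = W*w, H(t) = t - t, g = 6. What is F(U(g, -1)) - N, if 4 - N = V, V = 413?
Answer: 486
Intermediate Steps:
H(t) = 0
N = -409 (N = 4 - 1*413 = 4 - 413 = -409)
F(m) = -4 + (-3 + m)² (F(m) = -4 + ((m - 3)² - 1*0) = -4 + ((-3 + m)² + 0) = -4 + (-3 + m)²)
F(U(g, -1)) - N = (-4 + (-3 - 1*6)²) - 1*(-409) = (-4 + (-3 - 6)²) + 409 = (-4 + (-9)²) + 409 = (-4 + 81) + 409 = 77 + 409 = 486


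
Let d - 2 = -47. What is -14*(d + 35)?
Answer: 140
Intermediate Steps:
d = -45 (d = 2 - 47 = -45)
-14*(d + 35) = -14*(-45 + 35) = -14*(-10) = 140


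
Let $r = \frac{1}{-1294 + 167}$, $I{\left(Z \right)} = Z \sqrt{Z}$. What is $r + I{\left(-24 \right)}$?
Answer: $- \frac{1}{1127} - 48 i \sqrt{6} \approx -0.00088731 - 117.58 i$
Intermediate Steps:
$I{\left(Z \right)} = Z^{\frac{3}{2}}$
$r = - \frac{1}{1127}$ ($r = \frac{1}{-1127} = - \frac{1}{1127} \approx -0.00088731$)
$r + I{\left(-24 \right)} = - \frac{1}{1127} + \left(-24\right)^{\frac{3}{2}} = - \frac{1}{1127} - 48 i \sqrt{6}$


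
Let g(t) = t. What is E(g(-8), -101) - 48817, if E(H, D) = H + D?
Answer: -48926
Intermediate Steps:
E(H, D) = D + H
E(g(-8), -101) - 48817 = (-101 - 8) - 48817 = -109 - 48817 = -48926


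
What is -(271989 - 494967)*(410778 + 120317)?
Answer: 118422500910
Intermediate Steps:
-(271989 - 494967)*(410778 + 120317) = -(-222978)*531095 = -1*(-118422500910) = 118422500910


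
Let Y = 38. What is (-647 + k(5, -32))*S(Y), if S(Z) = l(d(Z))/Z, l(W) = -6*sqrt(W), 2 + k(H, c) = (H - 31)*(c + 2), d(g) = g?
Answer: -393*sqrt(38)/19 ≈ -127.51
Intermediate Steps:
k(H, c) = -2 + (-31 + H)*(2 + c) (k(H, c) = -2 + (H - 31)*(c + 2) = -2 + (-31 + H)*(2 + c))
S(Z) = -6/sqrt(Z) (S(Z) = (-6*sqrt(Z))/Z = -6/sqrt(Z))
(-647 + k(5, -32))*S(Y) = (-647 + (-64 - 31*(-32) + 2*5 + 5*(-32)))*(-3*sqrt(38)/19) = (-647 + (-64 + 992 + 10 - 160))*(-3*sqrt(38)/19) = (-647 + 778)*(-3*sqrt(38)/19) = 131*(-3*sqrt(38)/19) = -393*sqrt(38)/19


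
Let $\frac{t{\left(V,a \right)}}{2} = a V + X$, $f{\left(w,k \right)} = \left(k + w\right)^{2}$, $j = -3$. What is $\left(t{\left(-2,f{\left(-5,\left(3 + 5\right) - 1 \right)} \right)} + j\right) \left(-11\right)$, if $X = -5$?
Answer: $319$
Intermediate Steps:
$t{\left(V,a \right)} = -10 + 2 V a$ ($t{\left(V,a \right)} = 2 \left(a V - 5\right) = 2 \left(V a - 5\right) = 2 \left(-5 + V a\right) = -10 + 2 V a$)
$\left(t{\left(-2,f{\left(-5,\left(3 + 5\right) - 1 \right)} \right)} + j\right) \left(-11\right) = \left(\left(-10 + 2 \left(-2\right) \left(\left(\left(3 + 5\right) - 1\right) - 5\right)^{2}\right) - 3\right) \left(-11\right) = \left(\left(-10 + 2 \left(-2\right) \left(\left(8 - 1\right) - 5\right)^{2}\right) - 3\right) \left(-11\right) = \left(\left(-10 + 2 \left(-2\right) \left(7 - 5\right)^{2}\right) - 3\right) \left(-11\right) = \left(\left(-10 + 2 \left(-2\right) 2^{2}\right) - 3\right) \left(-11\right) = \left(\left(-10 + 2 \left(-2\right) 4\right) - 3\right) \left(-11\right) = \left(\left(-10 - 16\right) - 3\right) \left(-11\right) = \left(-26 - 3\right) \left(-11\right) = \left(-29\right) \left(-11\right) = 319$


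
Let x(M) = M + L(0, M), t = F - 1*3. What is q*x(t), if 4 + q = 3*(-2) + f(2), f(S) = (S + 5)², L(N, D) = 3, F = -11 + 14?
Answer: 117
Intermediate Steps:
F = 3
f(S) = (5 + S)²
t = 0 (t = 3 - 1*3 = 3 - 3 = 0)
x(M) = 3 + M (x(M) = M + 3 = 3 + M)
q = 39 (q = -4 + (3*(-2) + (5 + 2)²) = -4 + (-6 + 7²) = -4 + (-6 + 49) = -4 + 43 = 39)
q*x(t) = 39*(3 + 0) = 39*3 = 117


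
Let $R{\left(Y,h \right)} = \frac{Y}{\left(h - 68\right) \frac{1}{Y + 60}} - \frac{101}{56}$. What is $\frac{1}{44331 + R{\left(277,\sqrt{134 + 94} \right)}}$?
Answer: $\frac{7038207512}{301818185916119} + \frac{20910176 \sqrt{57}}{905454557748357} \approx 2.3494 \cdot 10^{-5}$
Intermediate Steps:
$R{\left(Y,h \right)} = - \frac{101}{56} + \frac{Y \left(60 + Y\right)}{-68 + h}$ ($R{\left(Y,h \right)} = \frac{Y}{\left(-68 + h\right) \frac{1}{60 + Y}} - \frac{101}{56} = \frac{Y}{\frac{1}{60 + Y} \left(-68 + h\right)} - \frac{101}{56} = Y \frac{60 + Y}{-68 + h} - \frac{101}{56} = \frac{Y \left(60 + Y\right)}{-68 + h} - \frac{101}{56} = - \frac{101}{56} + \frac{Y \left(60 + Y\right)}{-68 + h}$)
$\frac{1}{44331 + R{\left(277,\sqrt{134 + 94} \right)}} = \frac{1}{44331 + \frac{6868 - 101 \sqrt{134 + 94} + 56 \cdot 277^{2} + 3360 \cdot 277}{56 \left(-68 + \sqrt{134 + 94}\right)}} = \frac{1}{44331 + \frac{6868 - 101 \sqrt{228} + 56 \cdot 76729 + 930720}{56 \left(-68 + \sqrt{228}\right)}} = \frac{1}{44331 + \frac{6868 - 101 \cdot 2 \sqrt{57} + 4296824 + 930720}{56 \left(-68 + 2 \sqrt{57}\right)}} = \frac{1}{44331 + \frac{6868 - 202 \sqrt{57} + 4296824 + 930720}{56 \left(-68 + 2 \sqrt{57}\right)}} = \frac{1}{44331 + \frac{5234412 - 202 \sqrt{57}}{56 \left(-68 + 2 \sqrt{57}\right)}}$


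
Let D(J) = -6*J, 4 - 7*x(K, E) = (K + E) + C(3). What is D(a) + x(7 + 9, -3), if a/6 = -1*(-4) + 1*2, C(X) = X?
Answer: -1524/7 ≈ -217.71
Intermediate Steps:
x(K, E) = ⅐ - E/7 - K/7 (x(K, E) = 4/7 - ((K + E) + 3)/7 = 4/7 - ((E + K) + 3)/7 = 4/7 - (3 + E + K)/7 = 4/7 + (-3/7 - E/7 - K/7) = ⅐ - E/7 - K/7)
a = 36 (a = 6*(-1*(-4) + 1*2) = 6*(4 + 2) = 6*6 = 36)
D(a) + x(7 + 9, -3) = -6*36 + (⅐ - ⅐*(-3) - (7 + 9)/7) = -216 + (⅐ + 3/7 - ⅐*16) = -216 + (⅐ + 3/7 - 16/7) = -216 - 12/7 = -1524/7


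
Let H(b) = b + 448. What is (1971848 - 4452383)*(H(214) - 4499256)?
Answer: 11158919867790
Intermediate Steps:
H(b) = 448 + b
(1971848 - 4452383)*(H(214) - 4499256) = (1971848 - 4452383)*((448 + 214) - 4499256) = -2480535*(662 - 4499256) = -2480535*(-4498594) = 11158919867790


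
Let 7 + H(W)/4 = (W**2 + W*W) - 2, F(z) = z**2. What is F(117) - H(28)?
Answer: 7453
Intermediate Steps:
H(W) = -36 + 8*W**2 (H(W) = -28 + 4*((W**2 + W*W) - 2) = -28 + 4*((W**2 + W**2) - 2) = -28 + 4*(2*W**2 - 2) = -28 + 4*(-2 + 2*W**2) = -28 + (-8 + 8*W**2) = -36 + 8*W**2)
F(117) - H(28) = 117**2 - (-36 + 8*28**2) = 13689 - (-36 + 8*784) = 13689 - (-36 + 6272) = 13689 - 1*6236 = 13689 - 6236 = 7453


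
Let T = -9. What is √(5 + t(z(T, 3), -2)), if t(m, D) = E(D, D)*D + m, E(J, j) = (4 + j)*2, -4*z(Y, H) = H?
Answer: I*√15/2 ≈ 1.9365*I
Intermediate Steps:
z(Y, H) = -H/4
E(J, j) = 8 + 2*j
t(m, D) = m + D*(8 + 2*D) (t(m, D) = (8 + 2*D)*D + m = D*(8 + 2*D) + m = m + D*(8 + 2*D))
√(5 + t(z(T, 3), -2)) = √(5 + (-¼*3 + 2*(-2)*(4 - 2))) = √(5 + (-¾ + 2*(-2)*2)) = √(5 + (-¾ - 8)) = √(5 - 35/4) = √(-15/4) = I*√15/2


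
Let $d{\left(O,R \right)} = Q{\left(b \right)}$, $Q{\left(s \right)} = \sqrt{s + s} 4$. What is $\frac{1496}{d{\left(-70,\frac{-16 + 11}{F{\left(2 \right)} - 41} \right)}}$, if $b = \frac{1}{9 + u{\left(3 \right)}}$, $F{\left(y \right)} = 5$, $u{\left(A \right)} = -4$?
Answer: $187 \sqrt{10} \approx 591.35$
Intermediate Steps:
$b = \frac{1}{5}$ ($b = \frac{1}{9 - 4} = \frac{1}{5} \approx 0.2$)
$Q{\left(s \right)} = 4 \sqrt{2} \sqrt{s}$ ($Q{\left(s \right)} = \sqrt{2 s} 4 = \sqrt{2} \sqrt{s} 4 = 4 \sqrt{2} \sqrt{s}$)
$d{\left(O,R \right)} = \frac{4 \sqrt{10}}{5}$ ($d{\left(O,R \right)} = \frac{4 \sqrt{2}}{\sqrt{5}} = 4 \sqrt{2} \frac{\sqrt{5}}{5} = \frac{4 \sqrt{10}}{5}$)
$\frac{1496}{d{\left(-70,\frac{-16 + 11}{F{\left(2 \right)} - 41} \right)}} = \frac{1496}{\frac{4}{5} \sqrt{10}} = 1496 \frac{\sqrt{10}}{8} = 187 \sqrt{10}$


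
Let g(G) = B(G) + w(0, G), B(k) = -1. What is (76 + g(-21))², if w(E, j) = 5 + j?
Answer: 3481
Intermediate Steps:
g(G) = 4 + G (g(G) = -1 + (5 + G) = 4 + G)
(76 + g(-21))² = (76 + (4 - 21))² = (76 - 17)² = 59² = 3481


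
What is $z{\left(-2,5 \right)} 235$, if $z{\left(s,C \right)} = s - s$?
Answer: $0$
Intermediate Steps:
$z{\left(s,C \right)} = 0$
$z{\left(-2,5 \right)} 235 = 0 \cdot 235 = 0$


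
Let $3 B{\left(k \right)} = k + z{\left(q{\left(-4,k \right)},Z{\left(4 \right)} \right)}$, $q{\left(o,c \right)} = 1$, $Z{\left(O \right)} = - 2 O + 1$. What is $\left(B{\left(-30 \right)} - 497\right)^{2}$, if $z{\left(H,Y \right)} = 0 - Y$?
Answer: $\frac{2292196}{9} \approx 2.5469 \cdot 10^{5}$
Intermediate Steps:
$Z{\left(O \right)} = 1 - 2 O$
$z{\left(H,Y \right)} = - Y$
$B{\left(k \right)} = \frac{7}{3} + \frac{k}{3}$ ($B{\left(k \right)} = \frac{k - \left(1 - 8\right)}{3} = \frac{k - -7}{3} = \frac{k + 7}{3} = \frac{7 + k}{3} = \frac{7}{3} + \frac{k}{3}$)
$\left(B{\left(-30 \right)} - 497\right)^{2} = \left(\left(\frac{7}{3} + \frac{1}{3} \left(-30\right)\right) - 497\right)^{2} = \left(\left(\frac{7}{3} - 10\right) - 497\right)^{2} = \left(- \frac{23}{3} - 497\right)^{2} = \left(- \frac{1514}{3}\right)^{2} = \frac{2292196}{9}$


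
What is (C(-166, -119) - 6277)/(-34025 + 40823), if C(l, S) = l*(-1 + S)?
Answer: 13643/6798 ≈ 2.0069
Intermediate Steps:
(C(-166, -119) - 6277)/(-34025 + 40823) = (-166*(-1 - 119) - 6277)/(-34025 + 40823) = (-166*(-120) - 6277)/6798 = (19920 - 6277)*(1/6798) = 13643*(1/6798) = 13643/6798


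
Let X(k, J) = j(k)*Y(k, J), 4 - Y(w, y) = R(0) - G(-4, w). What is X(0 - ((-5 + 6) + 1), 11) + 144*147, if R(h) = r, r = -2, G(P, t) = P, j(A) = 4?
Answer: 21176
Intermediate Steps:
R(h) = -2
Y(w, y) = 2 (Y(w, y) = 4 - (-2 - 1*(-4)) = 4 - (-2 + 4) = 4 - 1*2 = 4 - 2 = 2)
X(k, J) = 8 (X(k, J) = 4*2 = 8)
X(0 - ((-5 + 6) + 1), 11) + 144*147 = 8 + 144*147 = 8 + 21168 = 21176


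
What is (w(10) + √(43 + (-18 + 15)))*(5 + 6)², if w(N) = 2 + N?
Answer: 1452 + 242*√10 ≈ 2217.3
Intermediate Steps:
(w(10) + √(43 + (-18 + 15)))*(5 + 6)² = ((2 + 10) + √(43 + (-18 + 15)))*(5 + 6)² = (12 + √(43 - 3))*11² = (12 + √40)*121 = (12 + 2*√10)*121 = 1452 + 242*√10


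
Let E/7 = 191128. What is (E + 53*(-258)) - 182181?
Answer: 1142041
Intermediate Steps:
E = 1337896 (E = 7*191128 = 1337896)
(E + 53*(-258)) - 182181 = (1337896 + 53*(-258)) - 182181 = (1337896 - 13674) - 182181 = 1324222 - 182181 = 1142041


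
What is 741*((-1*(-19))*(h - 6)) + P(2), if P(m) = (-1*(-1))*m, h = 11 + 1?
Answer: 84476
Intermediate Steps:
h = 12
P(m) = m (P(m) = 1*m = m)
741*((-1*(-19))*(h - 6)) + P(2) = 741*((-1*(-19))*(12 - 6)) + 2 = 741*(19*6) + 2 = 741*114 + 2 = 84474 + 2 = 84476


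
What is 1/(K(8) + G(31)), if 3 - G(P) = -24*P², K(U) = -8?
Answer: 1/23059 ≈ 4.3367e-5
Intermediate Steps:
G(P) = 3 + 24*P² (G(P) = 3 - (-24)*P² = 3 + 24*P²)
1/(K(8) + G(31)) = 1/(-8 + (3 + 24*31²)) = 1/(-8 + (3 + 24*961)) = 1/(-8 + (3 + 23064)) = 1/(-8 + 23067) = 1/23059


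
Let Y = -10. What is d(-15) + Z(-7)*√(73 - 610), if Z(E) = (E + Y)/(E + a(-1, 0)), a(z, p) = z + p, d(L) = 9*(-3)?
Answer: -27 + 17*I*√537/8 ≈ -27.0 + 49.243*I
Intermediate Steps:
d(L) = -27
a(z, p) = p + z
Z(E) = (-10 + E)/(-1 + E) (Z(E) = (E - 10)/(E + (0 - 1)) = (-10 + E)/(E - 1) = (-10 + E)/(-1 + E))
d(-15) + Z(-7)*√(73 - 610) = -27 + ((-10 - 7)/(-1 - 7))*√(73 - 610) = -27 + (-17/(-8))*√(-537) = -27 + (-⅛*(-17))*(I*√537) = -27 + 17*(I*√537)/8 = -27 + 17*I*√537/8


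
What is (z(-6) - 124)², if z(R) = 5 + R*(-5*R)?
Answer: 89401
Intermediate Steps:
z(R) = 5 - 5*R²
(z(-6) - 124)² = ((5 - 5*(-6)²) - 124)² = ((5 - 5*36) - 124)² = ((5 - 180) - 124)² = (-175 - 124)² = (-299)² = 89401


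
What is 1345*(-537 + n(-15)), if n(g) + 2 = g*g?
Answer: -422330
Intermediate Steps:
n(g) = -2 + g² (n(g) = -2 + g*g = -2 + g²)
1345*(-537 + n(-15)) = 1345*(-537 + (-2 + (-15)²)) = 1345*(-537 + (-2 + 225)) = 1345*(-537 + 223) = 1345*(-314) = -422330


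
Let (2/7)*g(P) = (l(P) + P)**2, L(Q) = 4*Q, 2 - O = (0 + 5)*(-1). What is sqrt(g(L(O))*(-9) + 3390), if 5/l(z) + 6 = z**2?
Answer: I*sqrt(51612174606)/1556 ≈ 146.0*I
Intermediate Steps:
l(z) = 5/(-6 + z**2)
O = 7 (O = 2 - (0 + 5)*(-1) = 2 - 5*(-1) = 2 - 1*(-5) = 2 + 5 = 7)
g(P) = 7*(P + 5/(-6 + P**2))**2/2 (g(P) = 7*(5/(-6 + P**2) + P)**2/2 = 7*(P + 5/(-6 + P**2))**2/2)
sqrt(g(L(O))*(-9) + 3390) = sqrt((7*(5 + (4*7)*(-6 + (4*7)**2))**2/(2*(-6 + (4*7)**2)**2))*(-9) + 3390) = sqrt((7*(5 + 28*(-6 + 28**2))**2/(2*(-6 + 28**2)**2))*(-9) + 3390) = sqrt((7*(5 + 28*(-6 + 784))**2/(2*(-6 + 784)**2))*(-9) + 3390) = sqrt(((7/2)*(5 + 28*778)**2/778**2)*(-9) + 3390) = sqrt(((7/2)*(1/605284)*(5 + 21784)**2)*(-9) + 3390) = sqrt(((7/2)*(1/605284)*21789**2)*(-9) + 3390) = sqrt(((7/2)*(1/605284)*474760521)*(-9) + 3390) = sqrt((3323323647/1210568)*(-9) + 3390) = sqrt(-29909912823/1210568 + 3390) = sqrt(-25806087303/1210568) = I*sqrt(51612174606)/1556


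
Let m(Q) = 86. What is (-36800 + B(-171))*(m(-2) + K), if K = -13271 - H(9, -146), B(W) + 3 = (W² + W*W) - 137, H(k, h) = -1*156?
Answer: -280670718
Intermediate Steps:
H(k, h) = -156
B(W) = -140 + 2*W² (B(W) = -3 + ((W² + W*W) - 137) = -3 + ((W² + W²) - 137) = -3 + (2*W² - 137) = -3 + (-137 + 2*W²) = -140 + 2*W²)
K = -13115 (K = -13271 - 1*(-156) = -13271 + 156 = -13115)
(-36800 + B(-171))*(m(-2) + K) = (-36800 + (-140 + 2*(-171)²))*(86 - 13115) = (-36800 + (-140 + 2*29241))*(-13029) = (-36800 + (-140 + 58482))*(-13029) = (-36800 + 58342)*(-13029) = 21542*(-13029) = -280670718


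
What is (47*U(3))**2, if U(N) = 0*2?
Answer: 0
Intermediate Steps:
U(N) = 0
(47*U(3))**2 = (47*0)**2 = 0**2 = 0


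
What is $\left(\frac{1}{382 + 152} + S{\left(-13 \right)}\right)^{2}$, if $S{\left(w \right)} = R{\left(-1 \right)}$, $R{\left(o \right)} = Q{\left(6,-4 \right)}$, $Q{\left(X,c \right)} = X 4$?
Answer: $\frac{164275489}{285156} \approx 576.09$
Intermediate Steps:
$Q{\left(X,c \right)} = 4 X$
$R{\left(o \right)} = 24$ ($R{\left(o \right)} = 4 \cdot 6 = 24$)
$S{\left(w \right)} = 24$
$\left(\frac{1}{382 + 152} + S{\left(-13 \right)}\right)^{2} = \left(\frac{1}{382 + 152} + 24\right)^{2} = \left(\frac{1}{534} + 24\right)^{2} = \left(\frac{12817}{534}\right)^{2} = \frac{164275489}{285156}$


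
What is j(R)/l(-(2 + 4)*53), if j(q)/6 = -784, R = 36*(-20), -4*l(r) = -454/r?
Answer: 2991744/227 ≈ 13179.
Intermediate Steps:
l(r) = 227/(2*r) (l(r) = -(-227)/(2*r) = 227/(2*r))
R = -720
j(q) = -4704 (j(q) = 6*(-784) = -4704)
j(R)/l(-(2 + 4)*53) = -4704/(227/(2*((-(2 + 4)*53)))) = -4704/(227/(2*((-1*6*53)))) = -4704/(227/(2*((-6*53)))) = -4704/((227/2)/(-318)) = -4704/((227/2)*(-1/318)) = -4704/(-227/636) = -4704*(-636/227) = 2991744/227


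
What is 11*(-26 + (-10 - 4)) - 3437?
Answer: -3877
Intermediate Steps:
11*(-26 + (-10 - 4)) - 3437 = 11*(-26 - 14) - 3437 = 11*(-40) - 3437 = -440 - 3437 = -3877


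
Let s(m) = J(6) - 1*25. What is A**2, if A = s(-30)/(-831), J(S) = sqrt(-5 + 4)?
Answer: (25 - I)**2/690561 ≈ 0.00090361 - 7.2405e-5*I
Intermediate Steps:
J(S) = I (J(S) = sqrt(-1) = I)
s(m) = -25 + I (s(m) = I - 1*25 = I - 25 = -25 + I)
A = 25/831 - I/831 (A = (-25 + I)/(-831) = (-25 + I)*(-1/831) = 25/831 - I/831 ≈ 0.030084 - 0.0012034*I)
A**2 = (25/831 - I/831)**2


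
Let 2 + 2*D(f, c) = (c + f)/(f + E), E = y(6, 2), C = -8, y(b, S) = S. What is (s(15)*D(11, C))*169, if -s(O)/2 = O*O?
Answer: 67275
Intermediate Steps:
s(O) = -2*O**2 (s(O) = -2*O*O = -2*O**2)
E = 2
D(f, c) = -1 + (c + f)/(2*(2 + f)) (D(f, c) = -1 + ((c + f)/(f + 2))/2 = -1 + ((c + f)/(2 + f))/2 = -1 + (c + f)/(2*(2 + f)))
(s(15)*D(11, C))*169 = ((-2*15**2)*((-4 - 8 - 1*11)/(2*(2 + 11))))*169 = ((-2*225)*((1/2)*(-4 - 8 - 11)/13))*169 = -225*(-23)/13*169 = -450*(-23/26)*169 = (5175/13)*169 = 67275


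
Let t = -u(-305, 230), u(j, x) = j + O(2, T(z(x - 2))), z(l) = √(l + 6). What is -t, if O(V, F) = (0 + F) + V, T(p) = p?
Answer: -303 + 3*√26 ≈ -287.70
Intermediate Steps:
z(l) = √(6 + l)
O(V, F) = F + V
u(j, x) = 2 + j + √(4 + x) (u(j, x) = j + (√(6 + (x - 2)) + 2) = j + (√(6 + (-2 + x)) + 2) = j + (√(4 + x) + 2) = j + (2 + √(4 + x)) = 2 + j + √(4 + x))
t = 303 - 3*√26 (t = -(2 - 305 + √(4 + 230)) = -(2 - 305 + √234) = -(2 - 305 + 3*√26) = -(-303 + 3*√26) = 303 - 3*√26 ≈ 287.70)
-t = -(303 - 3*√26) = -303 + 3*√26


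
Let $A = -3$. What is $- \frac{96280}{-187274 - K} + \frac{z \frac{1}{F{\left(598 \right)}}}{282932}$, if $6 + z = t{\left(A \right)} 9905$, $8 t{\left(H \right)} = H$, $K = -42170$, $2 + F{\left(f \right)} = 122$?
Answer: $\frac{544723885651}{821091298560} \approx 0.66341$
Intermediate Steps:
$F{\left(f \right)} = 120$ ($F{\left(f \right)} = -2 + 122 = 120$)
$t{\left(H \right)} = \frac{H}{8}$
$z = - \frac{29763}{8}$ ($z = -6 + \frac{1}{8} \left(-3\right) 9905 = -6 - \frac{29715}{8} = - \frac{29763}{8} \approx -3720.4$)
$- \frac{96280}{-187274 - K} + \frac{z \frac{1}{F{\left(598 \right)}}}{282932} = - \frac{96280}{-187274 - -42170} + \frac{\left(- \frac{29763}{8}\right) \frac{1}{120}}{282932} = - \frac{96280}{-187274 + 42170} + \left(- \frac{29763}{8}\right) \frac{1}{120} \cdot \frac{1}{282932} = - \frac{96280}{-145104} - \frac{9921}{90538240} = \left(-96280\right) \left(- \frac{1}{145104}\right) - \frac{9921}{90538240} = \frac{12035}{18138} - \frac{9921}{90538240} = \frac{544723885651}{821091298560}$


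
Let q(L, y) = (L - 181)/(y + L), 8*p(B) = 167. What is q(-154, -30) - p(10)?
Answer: -1753/92 ≈ -19.054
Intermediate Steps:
p(B) = 167/8 (p(B) = (1/8)*167 = 167/8)
q(L, y) = (-181 + L)/(L + y)
q(-154, -30) - p(10) = (-181 - 154)/(-154 - 30) - 1*167/8 = -335/(-184) - 167/8 = -1/184*(-335) - 167/8 = 335/184 - 167/8 = -1753/92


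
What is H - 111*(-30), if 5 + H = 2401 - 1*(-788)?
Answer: 6514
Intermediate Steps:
H = 3184 (H = -5 + (2401 - 1*(-788)) = -5 + (2401 + 788) = -5 + 3189 = 3184)
H - 111*(-30) = 3184 - 111*(-30) = 3184 - 1*(-3330) = 3184 + 3330 = 6514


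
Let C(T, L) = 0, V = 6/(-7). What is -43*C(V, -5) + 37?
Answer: 37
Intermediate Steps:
V = -6/7 (V = 6*(-1/7) = -6/7 ≈ -0.85714)
-43*C(V, -5) + 37 = -43*0 + 37 = 0 + 37 = 37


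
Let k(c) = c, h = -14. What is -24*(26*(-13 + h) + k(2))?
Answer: 16800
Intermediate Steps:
-24*(26*(-13 + h) + k(2)) = -24*(26*(-13 - 14) + 2) = -24*(26*(-27) + 2) = -24*(-702 + 2) = -24*(-700) = 16800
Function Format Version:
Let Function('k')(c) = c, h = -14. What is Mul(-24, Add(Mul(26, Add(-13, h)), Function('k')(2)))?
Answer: 16800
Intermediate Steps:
Mul(-24, Add(Mul(26, Add(-13, h)), Function('k')(2))) = Mul(-24, Add(Mul(26, Add(-13, -14)), 2)) = Mul(-24, Add(Mul(26, -27), 2)) = Mul(-24, Add(-702, 2)) = Mul(-24, -700) = 16800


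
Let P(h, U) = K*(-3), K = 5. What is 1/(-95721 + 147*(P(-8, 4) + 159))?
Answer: -1/74553 ≈ -1.3413e-5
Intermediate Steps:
P(h, U) = -15 (P(h, U) = 5*(-3) = -15)
1/(-95721 + 147*(P(-8, 4) + 159)) = 1/(-95721 + 147*(-15 + 159)) = 1/(-95721 + 147*144) = 1/(-95721 + 21168) = 1/(-74553) = -1/74553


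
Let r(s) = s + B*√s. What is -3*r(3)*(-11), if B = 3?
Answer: 99 + 99*√3 ≈ 270.47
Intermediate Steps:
r(s) = s + 3*√s
-3*r(3)*(-11) = -3*(3 + 3*√3)*(-11) = (-9 - 9*√3)*(-11) = 99 + 99*√3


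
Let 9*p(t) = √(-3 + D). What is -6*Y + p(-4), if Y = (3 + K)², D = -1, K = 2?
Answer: -150 + 2*I/9 ≈ -150.0 + 0.22222*I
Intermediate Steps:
p(t) = 2*I/9 (p(t) = √(-3 - 1)/9 = √(-4)/9 = (2*I)/9 = 2*I/9)
Y = 25 (Y = (3 + 2)² = 5² = 25)
-6*Y + p(-4) = -6*25 + 2*I/9 = -150 + 2*I/9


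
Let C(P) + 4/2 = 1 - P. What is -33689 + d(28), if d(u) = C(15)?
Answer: -33705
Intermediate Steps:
C(P) = -1 - P (C(P) = -2 + (1 - P) = -1 - P)
d(u) = -16 (d(u) = -1 - 1*15 = -1 - 15 = -16)
-33689 + d(28) = -33689 - 16 = -33705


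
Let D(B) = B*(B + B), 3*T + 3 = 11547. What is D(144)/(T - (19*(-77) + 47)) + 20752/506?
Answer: 4069480/83237 ≈ 48.890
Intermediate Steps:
T = 3848 (T = -1 + (⅓)*11547 = -1 + 3849 = 3848)
D(B) = 2*B² (D(B) = B*(2*B) = 2*B²)
D(144)/(T - (19*(-77) + 47)) + 20752/506 = (2*144²)/(3848 - (19*(-77) + 47)) + 20752/506 = (2*20736)/(3848 - (-1463 + 47)) + 20752*(1/506) = 41472/(3848 - 1*(-1416)) + 10376/253 = 41472/(3848 + 1416) + 10376/253 = 41472/5264 + 10376/253 = 41472*(1/5264) + 10376/253 = 2592/329 + 10376/253 = 4069480/83237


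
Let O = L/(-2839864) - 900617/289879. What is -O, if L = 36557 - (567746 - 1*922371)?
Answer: 1335512621533/411608468228 ≈ 3.2446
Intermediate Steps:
L = 391182 (L = 36557 - (567746 - 922371) = 36557 - 1*(-354625) = 36557 + 354625 = 391182)
O = -1335512621533/411608468228 (O = 391182/(-2839864) - 900617/289879 = 391182*(-1/2839864) - 900617*1/289879 = -195591/1419932 - 900617/289879 = -1335512621533/411608468228 ≈ -3.2446)
-O = -1*(-1335512621533/411608468228) = 1335512621533/411608468228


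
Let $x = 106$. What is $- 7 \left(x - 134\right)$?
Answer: $196$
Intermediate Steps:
$- 7 \left(x - 134\right) = - 7 \left(106 - 134\right) = \left(-7\right) \left(-28\right) = 196$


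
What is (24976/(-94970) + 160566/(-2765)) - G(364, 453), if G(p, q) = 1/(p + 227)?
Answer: -129331535473/2217027165 ≈ -58.336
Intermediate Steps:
G(p, q) = 1/(227 + p)
(24976/(-94970) + 160566/(-2765)) - G(364, 453) = (24976/(-94970) + 160566/(-2765)) - 1/(227 + 364) = (24976*(-1/94970) + 160566*(-1/2765)) - 1/591 = (-12488/47485 - 22938/395) - 1*1/591 = -218828738/3751315 - 1/591 = -129331535473/2217027165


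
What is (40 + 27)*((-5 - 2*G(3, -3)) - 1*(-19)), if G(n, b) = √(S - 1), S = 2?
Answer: 804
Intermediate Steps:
G(n, b) = 1 (G(n, b) = √(2 - 1) = √1 = 1)
(40 + 27)*((-5 - 2*G(3, -3)) - 1*(-19)) = (40 + 27)*((-5 - 2*1) - 1*(-19)) = 67*((-5 - 2) + 19) = 67*(-7 + 19) = 67*12 = 804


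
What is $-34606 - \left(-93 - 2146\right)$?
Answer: $-32367$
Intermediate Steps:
$-34606 - \left(-93 - 2146\right) = -34606 - -2239 = -34606 + 2239 = -32367$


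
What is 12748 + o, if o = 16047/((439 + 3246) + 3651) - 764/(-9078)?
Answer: 424559869477/33298104 ≈ 12750.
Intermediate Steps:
o = 75639685/33298104 (o = 16047/(3685 + 3651) - 764*(-1/9078) = 16047/7336 + 382/4539 = 75639685/33298104 ≈ 2.2716)
12748 + o = 12748 + 75639685/33298104 = 424559869477/33298104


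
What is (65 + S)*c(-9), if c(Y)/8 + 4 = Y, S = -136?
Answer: 7384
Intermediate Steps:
c(Y) = -32 + 8*Y
(65 + S)*c(-9) = (65 - 136)*(-32 + 8*(-9)) = -71*(-32 - 72) = -71*(-104) = 7384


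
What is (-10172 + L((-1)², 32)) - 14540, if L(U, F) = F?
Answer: -24680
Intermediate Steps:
(-10172 + L((-1)², 32)) - 14540 = (-10172 + 32) - 14540 = -10140 - 14540 = -24680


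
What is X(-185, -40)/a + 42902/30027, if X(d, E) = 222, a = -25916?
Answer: 552591119/389089866 ≈ 1.4202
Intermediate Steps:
X(-185, -40)/a + 42902/30027 = 222/(-25916) + 42902/30027 = 222*(-1/25916) + 42902*(1/30027) = -111/12958 + 42902/30027 = 552591119/389089866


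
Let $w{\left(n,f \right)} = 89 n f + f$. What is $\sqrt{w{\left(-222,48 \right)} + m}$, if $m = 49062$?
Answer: $i \sqrt{899274} \approx 948.3 i$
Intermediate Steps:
$w{\left(n,f \right)} = f + 89 f n$ ($w{\left(n,f \right)} = 89 f n + f = f + 89 f n$)
$\sqrt{w{\left(-222,48 \right)} + m} = \sqrt{48 \left(1 + 89 \left(-222\right)\right) + 49062} = \sqrt{48 \left(1 - 19758\right) + 49062} = \sqrt{48 \left(-19757\right) + 49062} = \sqrt{-948336 + 49062} = \sqrt{-899274} = i \sqrt{899274}$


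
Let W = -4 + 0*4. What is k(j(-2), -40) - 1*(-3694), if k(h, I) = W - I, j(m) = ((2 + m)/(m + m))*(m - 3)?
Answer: 3730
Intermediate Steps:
j(m) = (-3 + m)*(2 + m)/(2*m) (j(m) = ((2 + m)/((2*m)))*(-3 + m) = ((2 + m)*(1/(2*m)))*(-3 + m) = ((2 + m)/(2*m))*(-3 + m) = (-3 + m)*(2 + m)/(2*m))
W = -4 (W = -4 + 0 = -4)
k(h, I) = -4 - I
k(j(-2), -40) - 1*(-3694) = (-4 - 1*(-40)) - 1*(-3694) = (-4 + 40) + 3694 = 36 + 3694 = 3730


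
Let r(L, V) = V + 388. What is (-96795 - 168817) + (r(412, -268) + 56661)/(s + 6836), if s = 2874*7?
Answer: -7159249067/26954 ≈ -2.6561e+5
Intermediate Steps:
s = 20118
r(L, V) = 388 + V
(-96795 - 168817) + (r(412, -268) + 56661)/(s + 6836) = (-96795 - 168817) + ((388 - 268) + 56661)/(20118 + 6836) = -265612 + (120 + 56661)/26954 = -265612 + 56781*(1/26954) = -265612 + 56781/26954 = -7159249067/26954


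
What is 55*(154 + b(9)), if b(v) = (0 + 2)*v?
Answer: 9460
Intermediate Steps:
b(v) = 2*v
55*(154 + b(9)) = 55*(154 + 2*9) = 55*(154 + 18) = 55*172 = 9460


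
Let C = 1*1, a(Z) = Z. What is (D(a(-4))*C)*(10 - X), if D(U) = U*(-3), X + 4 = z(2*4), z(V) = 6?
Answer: 96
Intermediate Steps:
X = 2 (X = -4 + 6 = 2)
C = 1
D(U) = -3*U
(D(a(-4))*C)*(10 - X) = (-3*(-4)*1)*(10 - 1*2) = (12*1)*(10 - 2) = 12*8 = 96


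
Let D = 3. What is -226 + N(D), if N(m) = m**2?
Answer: -217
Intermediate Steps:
-226 + N(D) = -226 + 3**2 = -226 + 9 = -217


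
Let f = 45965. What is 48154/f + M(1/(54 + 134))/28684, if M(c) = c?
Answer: 259674921133/247870491280 ≈ 1.0476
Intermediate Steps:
48154/f + M(1/(54 + 134))/28684 = 48154/45965 + 1/((54 + 134)*28684) = 48154*(1/45965) + (1/28684)/188 = 48154/45965 + (1/188)*(1/28684) = 48154/45965 + 1/5392592 = 259674921133/247870491280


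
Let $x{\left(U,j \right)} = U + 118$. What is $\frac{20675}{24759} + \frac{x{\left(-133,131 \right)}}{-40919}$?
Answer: $\frac{846371710}{1013113521} \approx 0.83542$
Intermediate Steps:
$x{\left(U,j \right)} = 118 + U$
$\frac{20675}{24759} + \frac{x{\left(-133,131 \right)}}{-40919} = \frac{20675}{24759} + \frac{118 - 133}{-40919} = 20675 \cdot \frac{1}{24759} - - \frac{15}{40919} = \frac{20675}{24759} + \frac{15}{40919} = \frac{846371710}{1013113521}$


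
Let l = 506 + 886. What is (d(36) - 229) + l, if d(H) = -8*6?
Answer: 1115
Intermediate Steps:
l = 1392
d(H) = -48
(d(36) - 229) + l = (-48 - 229) + 1392 = -277 + 1392 = 1115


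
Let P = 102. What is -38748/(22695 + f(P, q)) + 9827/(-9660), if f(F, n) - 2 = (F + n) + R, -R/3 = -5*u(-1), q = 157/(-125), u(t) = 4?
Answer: -254646569/93880020 ≈ -2.7125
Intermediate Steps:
q = -157/125 (q = 157*(-1/125) = -157/125 ≈ -1.2560)
R = 60 (R = -(-15)*4 = -3*(-20) = 60)
f(F, n) = 62 + F + n (f(F, n) = 2 + ((F + n) + 60) = 2 + (60 + F + n) = 62 + F + n)
-38748/(22695 + f(P, q)) + 9827/(-9660) = -38748/(22695 + (62 + 102 - 157/125)) + 9827/(-9660) = -38748/(22695 + 20343/125) + 9827*(-1/9660) = -38748/2857218/125 - 9827/9660 = -38748*125/2857218 - 9827/9660 = -807250/476203 - 9827/9660 = -254646569/93880020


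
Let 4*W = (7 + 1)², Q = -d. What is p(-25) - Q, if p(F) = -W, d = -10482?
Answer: -10498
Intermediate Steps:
Q = 10482 (Q = -1*(-10482) = 10482)
W = 16 (W = (7 + 1)²/4 = (¼)*8² = (¼)*64 = 16)
p(F) = -16 (p(F) = -1*16 = -16)
p(-25) - Q = -16 - 1*10482 = -16 - 10482 = -10498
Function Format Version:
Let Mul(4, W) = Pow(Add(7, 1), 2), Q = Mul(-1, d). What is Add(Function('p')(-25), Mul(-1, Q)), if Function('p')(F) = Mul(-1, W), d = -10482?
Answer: -10498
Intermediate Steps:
Q = 10482 (Q = Mul(-1, -10482) = 10482)
W = 16 (W = Mul(Rational(1, 4), Pow(Add(7, 1), 2)) = Mul(Rational(1, 4), Pow(8, 2)) = Mul(Rational(1, 4), 64) = 16)
Function('p')(F) = -16 (Function('p')(F) = Mul(-1, 16) = -16)
Add(Function('p')(-25), Mul(-1, Q)) = Add(-16, Mul(-1, 10482)) = Add(-16, -10482) = -10498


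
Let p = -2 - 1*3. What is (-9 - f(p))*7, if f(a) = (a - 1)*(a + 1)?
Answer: -231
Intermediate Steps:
p = -5 (p = -2 - 3 = -5)
f(a) = (1 + a)*(-1 + a) (f(a) = (-1 + a)*(1 + a) = (1 + a)*(-1 + a))
(-9 - f(p))*7 = (-9 - (-1 + (-5)²))*7 = (-9 - (-1 + 25))*7 = (-9 - 1*24)*7 = (-9 - 24)*7 = -33*7 = -231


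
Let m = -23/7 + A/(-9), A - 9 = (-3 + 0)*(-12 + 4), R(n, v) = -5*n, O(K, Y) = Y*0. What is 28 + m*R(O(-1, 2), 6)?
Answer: 28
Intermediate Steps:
O(K, Y) = 0
A = 33 (A = 9 + (-3 + 0)*(-12 + 4) = 9 - 3*(-8) = 9 + 24 = 33)
m = -146/21 (m = -23/7 + 33/(-9) = -23*1/7 + 33*(-1/9) = -23/7 - 11/3 = -146/21 ≈ -6.9524)
28 + m*R(O(-1, 2), 6) = 28 - (-730)*0/21 = 28 - 146/21*0 = 28 + 0 = 28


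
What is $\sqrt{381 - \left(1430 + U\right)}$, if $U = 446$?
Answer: $i \sqrt{1495} \approx 38.665 i$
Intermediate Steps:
$\sqrt{381 - \left(1430 + U\right)} = \sqrt{381 - 1876} = \sqrt{-1495} = i \sqrt{1495}$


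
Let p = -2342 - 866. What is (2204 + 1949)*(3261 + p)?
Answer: 220109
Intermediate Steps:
p = -3208
(2204 + 1949)*(3261 + p) = (2204 + 1949)*(3261 - 3208) = 4153*53 = 220109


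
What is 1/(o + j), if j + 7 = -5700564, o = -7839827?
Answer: -1/13540398 ≈ -7.3853e-8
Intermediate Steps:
j = -5700571 (j = -7 - 5700564 = -5700571)
1/(o + j) = 1/(-7839827 - 5700571) = 1/(-13540398) = -1/13540398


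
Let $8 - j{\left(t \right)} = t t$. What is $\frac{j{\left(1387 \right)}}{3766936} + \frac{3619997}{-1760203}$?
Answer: $- \frac{17022506902675}{6630572048008} \approx -2.5673$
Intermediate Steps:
$j{\left(t \right)} = 8 - t^{2}$ ($j{\left(t \right)} = 8 - t t = 8 - t^{2}$)
$\frac{j{\left(1387 \right)}}{3766936} + \frac{3619997}{-1760203} = \frac{8 - 1387^{2}}{3766936} + \frac{3619997}{-1760203} = \left(8 - 1923769\right) \frac{1}{3766936} + 3619997 \left(- \frac{1}{1760203}\right) = \left(8 - 1923769\right) \frac{1}{3766936} - \frac{3619997}{1760203} = \left(-1923761\right) \frac{1}{3766936} - \frac{3619997}{1760203} = - \frac{1923761}{3766936} - \frac{3619997}{1760203} = - \frac{17022506902675}{6630572048008}$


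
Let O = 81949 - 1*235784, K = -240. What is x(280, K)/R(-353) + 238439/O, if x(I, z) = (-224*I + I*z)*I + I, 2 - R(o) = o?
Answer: -1119237933609/10922285 ≈ -1.0247e+5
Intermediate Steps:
R(o) = 2 - o
x(I, z) = I + I*(-224*I + I*z) (x(I, z) = I*(-224*I + I*z) + I = I + I*(-224*I + I*z))
O = -153835 (O = 81949 - 235784 = -153835)
x(280, K)/R(-353) + 238439/O = (280*(1 - 224*280 + 280*(-240)))/(2 - 1*(-353)) + 238439/(-153835) = (280*(1 - 62720 - 67200))/(2 + 353) + 238439*(-1/153835) = (280*(-129919))/355 - 238439/153835 = -36377320*1/355 - 238439/153835 = -7275464/71 - 238439/153835 = -1119237933609/10922285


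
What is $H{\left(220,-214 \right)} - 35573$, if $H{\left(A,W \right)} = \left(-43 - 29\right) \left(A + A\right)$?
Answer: $-67253$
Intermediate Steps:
$H{\left(A,W \right)} = - 144 A$ ($H{\left(A,W \right)} = - 72 \cdot 2 A = - 144 A$)
$H{\left(220,-214 \right)} - 35573 = \left(-144\right) 220 - 35573 = -31680 - 35573 = -67253$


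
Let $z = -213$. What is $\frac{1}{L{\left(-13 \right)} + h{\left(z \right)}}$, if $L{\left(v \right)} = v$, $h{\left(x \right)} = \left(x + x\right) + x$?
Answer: $- \frac{1}{652} \approx -0.0015337$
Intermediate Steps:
$h{\left(x \right)} = 3 x$ ($h{\left(x \right)} = 2 x + x = 3 x$)
$\frac{1}{L{\left(-13 \right)} + h{\left(z \right)}} = \frac{1}{-13 + 3 \left(-213\right)} = \frac{1}{-13 - 639} = \frac{1}{-652} = - \frac{1}{652}$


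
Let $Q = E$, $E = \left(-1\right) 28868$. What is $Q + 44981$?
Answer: $16113$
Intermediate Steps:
$E = -28868$
$Q = -28868$
$Q + 44981 = -28868 + 44981 = 16113$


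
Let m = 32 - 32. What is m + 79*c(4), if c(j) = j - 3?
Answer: 79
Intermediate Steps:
c(j) = -3 + j
m = 0
m + 79*c(4) = 0 + 79*(-3 + 4) = 0 + 79*1 = 0 + 79 = 79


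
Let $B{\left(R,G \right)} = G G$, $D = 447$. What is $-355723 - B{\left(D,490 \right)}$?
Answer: $-595823$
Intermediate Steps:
$B{\left(R,G \right)} = G^{2}$
$-355723 - B{\left(D,490 \right)} = -355723 - 490^{2} = -355723 - 240100 = -595823$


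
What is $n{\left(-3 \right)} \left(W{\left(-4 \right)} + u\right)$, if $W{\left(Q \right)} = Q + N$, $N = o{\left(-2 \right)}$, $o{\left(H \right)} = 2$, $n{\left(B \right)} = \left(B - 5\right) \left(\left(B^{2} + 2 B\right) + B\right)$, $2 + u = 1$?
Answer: $0$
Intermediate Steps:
$u = -1$ ($u = -2 + 1 = -1$)
$n{\left(B \right)} = \left(-5 + B\right) \left(B^{2} + 3 B\right)$
$N = 2$
$W{\left(Q \right)} = 2 + Q$ ($W{\left(Q \right)} = Q + 2 = 2 + Q$)
$n{\left(-3 \right)} \left(W{\left(-4 \right)} + u\right) = - 3 \left(-15 + \left(-3\right)^{2} - -6\right) \left(\left(2 - 4\right) - 1\right) = - 3 \left(-15 + 9 + 6\right) \left(-2 - 1\right) = \left(-3\right) 0 \left(-3\right) = 0 \left(-3\right) = 0$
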